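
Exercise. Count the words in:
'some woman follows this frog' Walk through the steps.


Split into words: some | woman | follows | this | frog = 5 words.

5


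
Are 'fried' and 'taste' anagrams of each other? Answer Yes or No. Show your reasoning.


Sorted letters of 'fried': 'defir'
Sorted letters of 'taste': 'aestt'
They do not match.

No


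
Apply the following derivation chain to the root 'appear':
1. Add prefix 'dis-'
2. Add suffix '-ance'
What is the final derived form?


Step 1: Add prefix 'dis-' to 'appear' = 'disappear'
Step 2: Add suffix '-ance' to 'disappear' = 'disappearance'

disappearance


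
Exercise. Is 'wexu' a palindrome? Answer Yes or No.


Forward: 'wexu'
Reversed: 'uxew'
They differ.

No


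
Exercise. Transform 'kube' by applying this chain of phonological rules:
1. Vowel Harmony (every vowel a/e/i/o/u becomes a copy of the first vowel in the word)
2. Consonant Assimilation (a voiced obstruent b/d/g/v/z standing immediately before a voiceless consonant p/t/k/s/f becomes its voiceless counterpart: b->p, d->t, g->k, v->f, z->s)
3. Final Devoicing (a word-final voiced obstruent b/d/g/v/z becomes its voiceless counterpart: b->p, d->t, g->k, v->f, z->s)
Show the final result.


Starting form: 'kube'
Rule 1: Vowel Harmony: all vowels become 'u' (matching first vowel). 'kube' -> 'kubu'
Rule 2: Consonant Assimilation: no voiced obstruent (b/d/g/v/z) stands immediately before a voiceless consonant (p/t/k/s/f). No change.
Rule 3: Final Devoicing: the word ends in the vowel 'u', not a consonant. No change.
Final form: 'kubu'

kubu


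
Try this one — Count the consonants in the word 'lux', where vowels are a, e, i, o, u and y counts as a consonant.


Consonants in 'lux': l, x = 2 consonants.

2


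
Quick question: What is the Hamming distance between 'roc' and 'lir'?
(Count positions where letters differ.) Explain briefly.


Alignment:
Position 1: 'r' vs 'l' = DIFFER
Position 2: 'o' vs 'i' = DIFFER
Position 3: 'c' vs 'r' = DIFFER
Total differences: 3

3


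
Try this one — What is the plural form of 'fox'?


Apply rule: Add -es (sibilant/fricative ending). 'fox' becomes 'foxes'.

foxes


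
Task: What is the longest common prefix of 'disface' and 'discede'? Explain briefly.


Compare from the start: 3 characters match: 'dis'. Mismatch at position 4: 'f' vs 'c'.

dis


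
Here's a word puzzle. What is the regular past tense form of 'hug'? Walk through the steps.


Apply rule: Double final consonant and add -ed. 'hug' becomes 'hugged'.

hugged


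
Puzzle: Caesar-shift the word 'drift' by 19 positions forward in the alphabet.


Shift each letter by 19: d -> w, r -> k, i -> b, f -> y, t -> m. Result: 'wkbym'.

wkbym


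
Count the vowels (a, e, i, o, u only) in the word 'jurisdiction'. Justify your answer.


Vowels in 'jurisdiction': u, i, i, i, o = 5 vowels.

5


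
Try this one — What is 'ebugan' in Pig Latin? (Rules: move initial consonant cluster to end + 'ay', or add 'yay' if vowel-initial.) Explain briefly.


'ebugan' starts with a vowel, so add 'yay': 'ebuganyay'.

ebuganyay


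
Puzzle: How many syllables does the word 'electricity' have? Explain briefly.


Break 'electricity' into syllables: e-lec-tric-i-ty -> e | lec | tric | i | ty = 5 syllables

5 syllables


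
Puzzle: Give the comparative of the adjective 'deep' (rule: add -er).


Apply comparative formation (add -er): 'deep' -> 'deeper'.

deeper


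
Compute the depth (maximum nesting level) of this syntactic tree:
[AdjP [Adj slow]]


Count bracket nesting levels:
'[' at pos 0: depth = 1
'[' at pos 6: depth = 2
Maximum depth reached: 2

2


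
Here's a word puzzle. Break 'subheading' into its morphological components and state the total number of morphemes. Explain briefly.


Step 1: Identify prefix: 'sub' (meaning: below)
Step 2: Identify root: 'head'
Step 3: Identify suffix(es): 'ing'
Decomposition: sub- (prefix: below) + head (root) + -ing (suffix: ongoing/result)
Total morphemes: 3

3 morphemes (sub- (prefix: below) + head (root) + -ing (suffix: ongoing/result))


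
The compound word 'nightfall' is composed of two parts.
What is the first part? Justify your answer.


Split 'nightfall' into 'night' + 'fall'. The first part is 'night'.

night


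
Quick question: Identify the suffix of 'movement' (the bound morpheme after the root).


The word 'movement' = 'move' (root) + '-ment' (suffix). The suffix is '-ment'.

ment


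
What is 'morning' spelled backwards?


Reverse 'morning' character by character: 'gninrom'.

gninrom


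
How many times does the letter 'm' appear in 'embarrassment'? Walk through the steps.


Letter 'm' in 'embarrassment': found at position(s) 2, 10 = 2 occurrence(s).

2


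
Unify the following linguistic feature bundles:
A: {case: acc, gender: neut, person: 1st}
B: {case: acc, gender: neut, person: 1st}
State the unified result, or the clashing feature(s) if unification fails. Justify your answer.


Compare features:
case: A=acc vs B=acc -> unified: acc
gender: A=neut vs B=neut -> unified: neut
person: A=1st vs B=1st -> unified: 1st
No clashes found.

Unified: {case: acc, gender: neut, person: 1st}


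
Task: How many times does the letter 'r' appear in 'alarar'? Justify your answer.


Letter 'r' in 'alarar': found at position(s) 4, 6 = 2 occurrence(s).

2


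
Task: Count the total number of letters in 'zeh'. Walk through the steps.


Spell out 'zeh' and number each letter: z(1), e(2), h(3). Total: 3 letters.

3


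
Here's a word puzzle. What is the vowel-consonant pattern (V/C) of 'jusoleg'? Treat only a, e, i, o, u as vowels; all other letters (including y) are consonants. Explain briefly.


Letter mapping: j = C, u = V, s = C, o = V, l = C, e = V, g = C.

CVCVCVC


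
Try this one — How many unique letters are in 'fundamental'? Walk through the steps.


Unique letters in 'fundamental': {a, d, e, f, l, m, n, t, u} = 9 distinct letters.

9


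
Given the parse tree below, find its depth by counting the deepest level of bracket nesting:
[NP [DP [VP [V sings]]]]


Count bracket nesting levels:
'[' at pos 0: depth = 1
'[' at pos 4: depth = 2
'[' at pos 8: depth = 3
'[' at pos 12: depth = 4
Maximum depth reached: 4

4


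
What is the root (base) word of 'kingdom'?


Remove suffix '-dom' from 'kingdom' to get root 'king'.

king


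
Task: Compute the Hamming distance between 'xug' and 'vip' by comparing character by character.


Alignment:
Position 1: 'x' vs 'v' = DIFFER
Position 2: 'u' vs 'i' = DIFFER
Position 3: 'g' vs 'p' = DIFFER
Total differences: 3

3


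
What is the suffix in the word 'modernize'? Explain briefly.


The word 'modernize' = 'modern' (root) + '-ize' (suffix). The suffix is '-ize'.

ize


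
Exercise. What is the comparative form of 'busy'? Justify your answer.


Apply comparative formation (consonant + y: change y to i, add -er): 'busy' -> 'busier'.

busier


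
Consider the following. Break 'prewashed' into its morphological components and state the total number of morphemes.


Step 1: Identify prefix: 'pre' (meaning: before)
Step 2: Identify root: 'wash'
Step 3: Identify suffix(es): 'ed'
Decomposition: pre- (prefix: before) + wash (root) + -ed (suffix: past)
Total morphemes: 3

3 morphemes (pre- (prefix: before) + wash (root) + -ed (suffix: past))


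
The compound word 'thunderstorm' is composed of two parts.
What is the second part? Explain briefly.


Split 'thunderstorm' into 'thunder' + 'storm'. The second part is 'storm'.

storm


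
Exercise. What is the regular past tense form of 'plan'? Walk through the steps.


Apply rule: Double final consonant and add -ed. 'plan' becomes 'planned'.

planned


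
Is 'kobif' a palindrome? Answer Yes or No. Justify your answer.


Forward: 'kobif'
Reversed: 'fibok'
They differ.

No


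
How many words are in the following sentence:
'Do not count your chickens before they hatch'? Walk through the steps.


Split into words: Do | not | count | your | chickens | before | they | hatch = 8 words.

8


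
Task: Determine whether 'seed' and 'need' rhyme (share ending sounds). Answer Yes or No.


Rime (stressed vowel + following sounds) of 'seed': -eed = /iːd/
Rime of 'need': -eed = /iːd/
/iːd/ and /iːd/ are the same ending sound, so the words rhyme.

Yes


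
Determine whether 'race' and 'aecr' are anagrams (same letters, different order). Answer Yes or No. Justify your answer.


Sorted letters of 'race': 'acer'
Sorted letters of 'aecr': 'acer'
They match.

Yes


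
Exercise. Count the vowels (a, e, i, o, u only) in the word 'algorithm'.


Vowels in 'algorithm': a, o, i = 3 vowels.

3


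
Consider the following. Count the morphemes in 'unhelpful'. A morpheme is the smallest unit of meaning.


Decomposition: un- (prefix) + help (root) + -ful (suffix) = 3 morpheme(s)

3 morphemes


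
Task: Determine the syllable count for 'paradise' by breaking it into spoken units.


Break 'paradise' into syllables: par-a-dise -> par | a | dise = 3 syllables

3 syllables


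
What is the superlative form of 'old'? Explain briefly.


Apply superlative formation (add -est): 'old' -> 'oldest'.

oldest


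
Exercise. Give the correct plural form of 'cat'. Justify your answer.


Apply rule: Add -s. 'cat' becomes 'cats'.

cats


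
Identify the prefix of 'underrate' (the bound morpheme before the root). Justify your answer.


The word 'underrate' = 'under' (prefix) + 'rate' (root). The prefix is 'under'.

under


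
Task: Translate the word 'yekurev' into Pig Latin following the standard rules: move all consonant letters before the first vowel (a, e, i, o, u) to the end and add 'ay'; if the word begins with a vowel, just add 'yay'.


'yekurev': move consonant cluster 'y' to end and add 'ay': 'ekurevyay'.

ekurevyay


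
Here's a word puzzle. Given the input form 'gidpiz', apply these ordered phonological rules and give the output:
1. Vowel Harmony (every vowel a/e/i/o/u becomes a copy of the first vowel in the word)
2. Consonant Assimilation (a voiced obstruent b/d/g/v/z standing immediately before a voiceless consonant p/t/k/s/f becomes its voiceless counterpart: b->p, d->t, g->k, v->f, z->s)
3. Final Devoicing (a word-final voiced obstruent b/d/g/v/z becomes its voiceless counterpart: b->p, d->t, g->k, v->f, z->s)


Starting form: 'gidpiz'
Rule 1: Vowel Harmony: all vowels already match. No change.
Rule 2: Consonant Assimilation: voiced obstruent before voiceless consonant becomes voiceless ('dp' -> 'tp'). 'gidpiz' -> 'gitpiz'
Rule 3: Final Devoicing: word-final voiced obstruent 'z' becomes voiceless 's'. 'gitpiz' -> 'gitpis'
Final form: 'gitpis'

gitpis


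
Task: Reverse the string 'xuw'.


Reverse 'xuw' character by character: 'wux'.

wux


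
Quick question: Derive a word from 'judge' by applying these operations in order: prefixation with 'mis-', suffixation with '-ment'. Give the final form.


Step 1: Add prefix 'mis-' to 'judge' = 'misjudge'
Step 2: Add suffix '-ment' to 'misjudge' = 'misjudgment'

misjudgment


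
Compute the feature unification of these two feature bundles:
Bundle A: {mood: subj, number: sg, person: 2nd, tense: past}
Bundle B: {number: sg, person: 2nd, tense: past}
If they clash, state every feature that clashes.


Compare features:
mood: A=subj vs B=_ -> unified: subj
number: A=sg vs B=sg -> unified: sg
person: A=2nd vs B=2nd -> unified: 2nd
tense: A=past vs B=past -> unified: past
No clashes found.

Unified: {mood: subj, number: sg, person: 2nd, tense: past}


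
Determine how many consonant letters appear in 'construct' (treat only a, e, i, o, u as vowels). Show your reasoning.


Consonants in 'construct': c, n, s, t, r, c, t = 7 consonants.

7


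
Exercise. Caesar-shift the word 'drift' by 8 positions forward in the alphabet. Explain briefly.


Shift each letter by 8: d -> l, r -> z, i -> q, f -> n, t -> b. Result: 'lzqnb'.

lzqnb


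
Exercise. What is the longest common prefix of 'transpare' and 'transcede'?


Compare from the start: 5 characters match: 'trans'. Mismatch at position 6: 'p' vs 'c'.

trans


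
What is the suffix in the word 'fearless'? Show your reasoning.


The word 'fearless' = 'fear' (root) + '-less' (suffix). The suffix is '-less'.

less


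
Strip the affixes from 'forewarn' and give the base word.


Remove prefix 'fore' from 'forewarn' to get root 'warn'.

warn


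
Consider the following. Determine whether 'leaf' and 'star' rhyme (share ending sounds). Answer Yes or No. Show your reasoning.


Rime (stressed vowel + following sounds) of 'leaf': -eaf = /iːf/
Rime of 'star': -ar = /ɑːr/
/iːf/ and /ɑːr/ are different ending sounds, so the words do not rhyme.

No


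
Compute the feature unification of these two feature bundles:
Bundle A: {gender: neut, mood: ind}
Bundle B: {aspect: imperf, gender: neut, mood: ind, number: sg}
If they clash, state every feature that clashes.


Compare features:
aspect: A=_ vs B=imperf -> unified: imperf
gender: A=neut vs B=neut -> unified: neut
mood: A=ind vs B=ind -> unified: ind
number: A=_ vs B=sg -> unified: sg
No clashes found.

Unified: {aspect: imperf, gender: neut, mood: ind, number: sg}


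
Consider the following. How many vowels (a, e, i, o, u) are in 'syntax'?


Vowels in 'syntax': a = 1 vowels.

1


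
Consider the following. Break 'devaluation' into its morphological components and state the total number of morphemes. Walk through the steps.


Step 1: Identify prefix: 'de' (meaning: reverse/remove)
Step 2: Identify root: 'value'
Step 3: Identify suffix(es): 'ation'
Decomposition: de- (prefix: reverse/remove) + value (root) + -ation (suffix: act of)
Total morphemes: 3

3 morphemes (de- (prefix: reverse/remove) + value (root) + -ation (suffix: act of))


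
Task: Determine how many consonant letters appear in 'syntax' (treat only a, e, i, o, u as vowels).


Consonants in 'syntax': s, y, n, t, x = 5 consonants.

5


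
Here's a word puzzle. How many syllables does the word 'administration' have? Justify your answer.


Break 'administration' into syllables: ad-min-is-tra-tion -> ad | min | is | tra | tion = 5 syllables

5 syllables


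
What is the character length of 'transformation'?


Spell out 'transformation' and number each letter: t(1), r(2), a(3), n(4), s(5), f(6), o(7), r(8), m(9), a(10), t(11), i(12), o(13), n(14). Total: 14 letters.

14


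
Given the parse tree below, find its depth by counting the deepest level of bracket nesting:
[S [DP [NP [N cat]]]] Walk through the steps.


Count bracket nesting levels:
'[' at pos 0: depth = 1
'[' at pos 3: depth = 2
'[' at pos 7: depth = 3
'[' at pos 11: depth = 4
Maximum depth reached: 4

4


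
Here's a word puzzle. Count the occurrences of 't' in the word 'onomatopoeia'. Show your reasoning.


Letter 't' in 'onomatopoeia': found at position(s) 6 = 1 occurrence(s).

1


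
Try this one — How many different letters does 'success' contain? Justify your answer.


Unique letters in 'success': {c, e, s, u} = 4 distinct letters.

4


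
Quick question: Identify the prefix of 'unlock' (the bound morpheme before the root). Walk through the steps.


The word 'unlock' = 'un' (prefix) + 'lock' (root). The prefix is 'un'.

un


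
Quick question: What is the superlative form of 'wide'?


Apply superlative formation (ends in e: add -st): 'wide' -> 'widest'.

widest


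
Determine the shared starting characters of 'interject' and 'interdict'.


Compare from the start: 5 characters match: 'inter'. Mismatch at position 6: 'j' vs 'd'.

inter


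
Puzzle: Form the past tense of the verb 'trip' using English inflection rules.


Apply rule: Double final consonant and add -ed. 'trip' becomes 'tripped'.

tripped


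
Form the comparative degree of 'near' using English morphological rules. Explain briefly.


Apply comparative formation (add -er): 'near' -> 'nearer'.

nearer


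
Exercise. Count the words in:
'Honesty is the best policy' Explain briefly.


Split into words: Honesty | is | the | best | policy = 5 words.

5


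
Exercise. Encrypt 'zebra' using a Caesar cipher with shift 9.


Shift each letter by 9: z -> i, e -> n, b -> k, r -> a, a -> j. Result: 'inkaj'.

inkaj


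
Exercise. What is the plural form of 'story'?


Apply rule: Change -y to -ies (consonant + y). 'story' becomes 'stories'.

stories


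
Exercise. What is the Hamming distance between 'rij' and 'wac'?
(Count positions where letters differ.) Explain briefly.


Alignment:
Position 1: 'r' vs 'w' = DIFFER
Position 2: 'i' vs 'a' = DIFFER
Position 3: 'j' vs 'c' = DIFFER
Total differences: 3

3


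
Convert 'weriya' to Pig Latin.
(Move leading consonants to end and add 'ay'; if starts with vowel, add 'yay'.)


'weriya': move consonant cluster 'w' to end and add 'ay': 'eriyaway'.

eriyaway


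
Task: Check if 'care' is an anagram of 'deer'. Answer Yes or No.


Sorted letters of 'care': 'acer'
Sorted letters of 'deer': 'deer'
They do not match.

No


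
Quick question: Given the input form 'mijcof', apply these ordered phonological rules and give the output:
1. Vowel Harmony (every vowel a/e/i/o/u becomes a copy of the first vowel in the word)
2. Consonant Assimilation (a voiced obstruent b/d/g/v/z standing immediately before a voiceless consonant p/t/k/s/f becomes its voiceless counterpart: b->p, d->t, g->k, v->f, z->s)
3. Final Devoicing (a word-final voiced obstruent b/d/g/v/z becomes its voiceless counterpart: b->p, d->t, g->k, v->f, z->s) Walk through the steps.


Starting form: 'mijcof'
Rule 1: Vowel Harmony: all vowels become 'i' (matching first vowel). 'mijcof' -> 'mijcif'
Rule 2: Consonant Assimilation: no voiced obstruent (b/d/g/v/z) stands immediately before a voiceless consonant (p/t/k/s/f). No change.
Rule 3: Final Devoicing: final consonant 'f' is not one of the voiced obstruents b/d/g/v/z. No change.
Final form: 'mijcif'

mijcif


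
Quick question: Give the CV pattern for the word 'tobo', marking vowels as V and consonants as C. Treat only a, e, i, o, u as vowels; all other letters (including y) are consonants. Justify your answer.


Letter mapping: t = C, o = V, b = C, o = V.

CVCV


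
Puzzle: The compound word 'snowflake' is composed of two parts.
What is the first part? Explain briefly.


Split 'snowflake' into 'snow' + 'flake'. The first part is 'snow'.

snow


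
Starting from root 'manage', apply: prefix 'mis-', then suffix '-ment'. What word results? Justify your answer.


Step 1: Add prefix 'mis-' to 'manage' = 'mismanage'
Step 2: Add suffix '-ment' to 'mismanage' = 'mismanagement'

mismanagement


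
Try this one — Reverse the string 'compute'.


Reverse 'compute' character by character: 'etupmoc'.

etupmoc


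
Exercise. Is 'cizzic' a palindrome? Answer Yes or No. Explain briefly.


Forward: 'cizzic'
Reversed: 'cizzic'
They are identical.

Yes


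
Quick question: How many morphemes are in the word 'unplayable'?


Decomposition: un- (prefix) + play (root) + -able (suffix) = 3 morpheme(s)

3 morphemes


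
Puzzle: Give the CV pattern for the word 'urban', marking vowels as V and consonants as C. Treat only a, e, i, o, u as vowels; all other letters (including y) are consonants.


Letter mapping: u = V, r = C, b = C, a = V, n = C.

VCCVC


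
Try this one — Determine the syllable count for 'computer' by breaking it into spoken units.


Break 'computer' into syllables: com-pu-ter -> com | pu | ter = 3 syllables

3 syllables


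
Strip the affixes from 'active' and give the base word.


Remove suffix '-ive' from 'active' to get root 'act'.

act


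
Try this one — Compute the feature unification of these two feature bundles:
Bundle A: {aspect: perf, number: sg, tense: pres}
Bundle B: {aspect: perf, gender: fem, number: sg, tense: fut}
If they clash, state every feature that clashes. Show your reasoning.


Compare features:
aspect: A=perf vs B=perf -> unified: perf
gender: A=_ vs B=fem -> unified: fem
number: A=sg vs B=sg -> unified: sg
tense: A=pres vs B=fut -> CLASH
Clash detected on feature 'tense' (pres vs fut); unification fails.

CLASH on 'tense' (pres vs fut)


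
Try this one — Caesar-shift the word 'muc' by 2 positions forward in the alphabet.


Shift each letter by 2: m -> o, u -> w, c -> e. Result: 'owe'.

owe


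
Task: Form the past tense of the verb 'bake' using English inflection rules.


Apply rule: Add -d (word ends in -e). 'bake' becomes 'baked'.

baked


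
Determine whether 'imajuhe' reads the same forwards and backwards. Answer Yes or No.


Forward: 'imajuhe'
Reversed: 'ehujami'
They differ.

No


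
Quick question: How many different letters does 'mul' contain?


Unique letters in 'mul': {l, m, u} = 3 distinct letters.

3


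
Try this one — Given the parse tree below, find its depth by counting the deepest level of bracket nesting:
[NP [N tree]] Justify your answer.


Count bracket nesting levels:
'[' at pos 0: depth = 1
'[' at pos 4: depth = 2
Maximum depth reached: 2

2


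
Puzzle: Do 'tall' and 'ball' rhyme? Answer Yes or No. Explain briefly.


Rime (stressed vowel + following sounds) of 'tall': -all = /ɔːl/
Rime of 'ball': -all = /ɔːl/
/ɔːl/ and /ɔːl/ are the same ending sound, so the words rhyme.

Yes


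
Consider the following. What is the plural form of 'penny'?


Apply rule: Change -y to -ies (consonant + y). 'penny' becomes 'pennies'.

pennies


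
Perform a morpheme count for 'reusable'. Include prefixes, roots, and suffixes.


Decomposition: re- (prefix) + use (root) + -able (suffix) = 3 morpheme(s)

3 morphemes


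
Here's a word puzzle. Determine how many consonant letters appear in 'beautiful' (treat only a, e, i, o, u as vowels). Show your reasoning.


Consonants in 'beautiful': b, t, f, l = 4 consonants.

4


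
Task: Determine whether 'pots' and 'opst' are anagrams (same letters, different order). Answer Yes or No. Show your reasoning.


Sorted letters of 'pots': 'opst'
Sorted letters of 'opst': 'opst'
They match.

Yes


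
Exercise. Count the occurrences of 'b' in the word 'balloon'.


Letter 'b' in 'balloon': found at position(s) 1 = 1 occurrence(s).

1


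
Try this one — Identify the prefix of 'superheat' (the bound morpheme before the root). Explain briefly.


The word 'superheat' = 'super' (prefix) + 'heat' (root). The prefix is 'super'.

super


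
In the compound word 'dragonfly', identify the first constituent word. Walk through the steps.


Split 'dragonfly' into 'dragon' + 'fly'. The first part is 'dragon'.

dragon


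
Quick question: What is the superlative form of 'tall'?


Apply superlative formation (add -est): 'tall' -> 'tallest'.

tallest


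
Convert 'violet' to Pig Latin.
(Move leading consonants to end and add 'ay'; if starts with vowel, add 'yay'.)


'violet': move consonant cluster 'v' to end and add 'ay': 'ioletvay'.

ioletvay


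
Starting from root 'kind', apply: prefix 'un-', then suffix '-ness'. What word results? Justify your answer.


Step 1: Add prefix 'un-' to 'kind' = 'unkind'
Step 2: Add suffix '-ness' to 'unkind' = 'unkindness'

unkindness


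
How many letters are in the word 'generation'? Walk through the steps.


Spell out 'generation' and number each letter: g(1), e(2), n(3), e(4), r(5), a(6), t(7), i(8), o(9), n(10). Total: 10 letters.

10


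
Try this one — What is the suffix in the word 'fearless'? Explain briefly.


The word 'fearless' = 'fear' (root) + '-less' (suffix). The suffix is '-less'.

less


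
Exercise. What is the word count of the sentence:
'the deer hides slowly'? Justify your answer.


Split into words: the | deer | hides | slowly = 4 words.

4


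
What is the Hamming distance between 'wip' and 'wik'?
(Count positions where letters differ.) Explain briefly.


Alignment:
Position 1: 'w' vs 'w' = match
Position 2: 'i' vs 'i' = match
Position 3: 'p' vs 'k' = DIFFER
Total differences: 1

1


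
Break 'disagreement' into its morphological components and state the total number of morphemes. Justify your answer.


Step 1: Identify prefix: 'dis' (meaning: not/apart)
Step 2: Identify root: 'agree'
Step 3: Identify suffix(es): 'ment'
Decomposition: dis- (prefix: not/apart) + agree (root) + -ment (suffix: action/result)
Total morphemes: 3

3 morphemes (dis- (prefix: not/apart) + agree (root) + -ment (suffix: action/result))


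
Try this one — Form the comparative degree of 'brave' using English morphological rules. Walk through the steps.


Apply comparative formation (ends in e: add -r): 'brave' -> 'braver'.

braver


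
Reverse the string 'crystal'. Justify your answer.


Reverse 'crystal' character by character: 'latsyrc'.

latsyrc


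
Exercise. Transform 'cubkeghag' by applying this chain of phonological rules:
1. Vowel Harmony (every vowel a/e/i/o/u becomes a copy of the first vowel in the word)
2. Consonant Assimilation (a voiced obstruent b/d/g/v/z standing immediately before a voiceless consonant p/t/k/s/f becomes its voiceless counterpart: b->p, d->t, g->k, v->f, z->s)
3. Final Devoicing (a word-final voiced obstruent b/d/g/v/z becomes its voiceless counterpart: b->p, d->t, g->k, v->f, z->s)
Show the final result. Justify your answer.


Starting form: 'cubkeghag'
Rule 1: Vowel Harmony: all vowels become 'u' (matching first vowel). 'cubkeghag' -> 'cubkughug'
Rule 2: Consonant Assimilation: voiced obstruent before voiceless consonant becomes voiceless ('bk' -> 'pk'). 'cubkughug' -> 'cupkughug'
Rule 3: Final Devoicing: word-final voiced obstruent 'g' becomes voiceless 'k'. 'cupkughug' -> 'cupkughuk'
Final form: 'cupkughuk'

cupkughuk


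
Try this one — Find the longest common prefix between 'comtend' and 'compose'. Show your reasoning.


Compare from the start: 3 characters match: 'com'. Mismatch at position 4: 't' vs 'p'.

com


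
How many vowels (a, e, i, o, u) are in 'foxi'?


Vowels in 'foxi': o, i = 2 vowels.

2


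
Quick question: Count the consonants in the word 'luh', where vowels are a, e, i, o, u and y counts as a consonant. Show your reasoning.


Consonants in 'luh': l, h = 2 consonants.

2


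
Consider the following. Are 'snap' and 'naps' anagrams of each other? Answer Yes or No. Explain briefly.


Sorted letters of 'snap': 'anps'
Sorted letters of 'naps': 'anps'
They match.

Yes


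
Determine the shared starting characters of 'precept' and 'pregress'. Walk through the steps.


Compare from the start: 3 characters match: 'pre'. Mismatch at position 4: 'c' vs 'g'.

pre


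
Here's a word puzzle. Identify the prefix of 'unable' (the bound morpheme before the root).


The word 'unable' = 'un' (prefix) + 'able' (root). The prefix is 'un'.

un


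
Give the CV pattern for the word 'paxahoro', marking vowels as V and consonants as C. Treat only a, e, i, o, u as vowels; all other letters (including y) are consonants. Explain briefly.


Letter mapping: p = C, a = V, x = C, a = V, h = C, o = V, r = C, o = V.

CVCVCVCV


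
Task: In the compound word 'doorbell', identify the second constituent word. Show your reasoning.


Split 'doorbell' into 'door' + 'bell'. The second part is 'bell'.

bell


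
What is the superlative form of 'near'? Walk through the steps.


Apply superlative formation (add -est): 'near' -> 'nearest'.

nearest


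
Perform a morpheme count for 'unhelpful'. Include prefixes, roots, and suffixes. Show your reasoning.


Decomposition: un- (prefix) + help (root) + -ful (suffix) = 3 morpheme(s)

3 morphemes


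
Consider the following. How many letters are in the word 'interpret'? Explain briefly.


Spell out 'interpret' and number each letter: i(1), n(2), t(3), e(4), r(5), p(6), r(7), e(8), t(9). Total: 9 letters.

9


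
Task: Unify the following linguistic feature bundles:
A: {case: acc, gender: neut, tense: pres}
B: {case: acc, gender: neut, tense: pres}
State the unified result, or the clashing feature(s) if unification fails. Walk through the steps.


Compare features:
case: A=acc vs B=acc -> unified: acc
gender: A=neut vs B=neut -> unified: neut
tense: A=pres vs B=pres -> unified: pres
No clashes found.

Unified: {case: acc, gender: neut, tense: pres}


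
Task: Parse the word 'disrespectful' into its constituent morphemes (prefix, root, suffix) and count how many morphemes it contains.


Step 1: Identify prefix: 'dis' (meaning: not/apart)
Step 2: Identify root: 'respect'
Step 3: Identify suffix(es): 'ful'
Decomposition: dis- (prefix: not/apart) + respect (root) + -ful (suffix: full of)
Total morphemes: 3

3 morphemes (dis- (prefix: not/apart) + respect (root) + -ful (suffix: full of))


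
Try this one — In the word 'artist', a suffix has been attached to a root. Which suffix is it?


The word 'artist' = 'art' (root) + '-ist' (suffix). The suffix is '-ist'.

ist


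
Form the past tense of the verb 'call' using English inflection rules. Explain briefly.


Apply rule: Add -ed. 'call' becomes 'called'.

called


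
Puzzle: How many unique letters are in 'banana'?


Unique letters in 'banana': {a, b, n} = 3 distinct letters.

3


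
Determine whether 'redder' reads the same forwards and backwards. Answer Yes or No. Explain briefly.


Forward: 'redder'
Reversed: 'redder'
They are identical.

Yes


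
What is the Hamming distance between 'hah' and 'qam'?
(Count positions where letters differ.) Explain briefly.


Alignment:
Position 1: 'h' vs 'q' = DIFFER
Position 2: 'a' vs 'a' = match
Position 3: 'h' vs 'm' = DIFFER
Total differences: 2

2


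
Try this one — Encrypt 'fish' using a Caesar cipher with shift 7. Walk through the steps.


Shift each letter by 7: f -> m, i -> p, s -> z, h -> o. Result: 'mpzo'.

mpzo


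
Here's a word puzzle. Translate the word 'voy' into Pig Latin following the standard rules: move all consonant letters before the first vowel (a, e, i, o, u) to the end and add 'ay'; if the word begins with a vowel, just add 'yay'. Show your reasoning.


'voy': move consonant cluster 'v' to end and add 'ay': 'oyvay'.

oyvay


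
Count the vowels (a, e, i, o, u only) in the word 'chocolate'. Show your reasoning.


Vowels in 'chocolate': o, o, a, e = 4 vowels.

4


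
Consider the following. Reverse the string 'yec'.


Reverse 'yec' character by character: 'cey'.

cey


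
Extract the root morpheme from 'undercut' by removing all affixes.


Remove prefix 'under' from 'undercut' to get root 'cut'.

cut


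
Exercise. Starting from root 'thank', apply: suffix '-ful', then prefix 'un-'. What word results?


Step 1: Add suffix '-ful' to 'thank' = 'thankful'
Step 2: Add prefix 'un-' to 'thankful' = 'unthankful'

unthankful


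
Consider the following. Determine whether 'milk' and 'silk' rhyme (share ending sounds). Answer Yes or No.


Rime (stressed vowel + following sounds) of 'milk': -ilk = /ɪlk/
Rime of 'silk': -ilk = /ɪlk/
/ɪlk/ and /ɪlk/ are the same ending sound, so the words rhyme.

Yes


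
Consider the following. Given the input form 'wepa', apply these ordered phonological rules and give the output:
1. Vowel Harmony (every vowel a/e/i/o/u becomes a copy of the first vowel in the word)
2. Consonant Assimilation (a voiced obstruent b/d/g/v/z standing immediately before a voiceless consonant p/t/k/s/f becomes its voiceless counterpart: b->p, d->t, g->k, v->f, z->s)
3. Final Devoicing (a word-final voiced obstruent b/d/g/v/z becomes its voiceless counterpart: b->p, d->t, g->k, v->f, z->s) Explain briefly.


Starting form: 'wepa'
Rule 1: Vowel Harmony: all vowels become 'e' (matching first vowel). 'wepa' -> 'wepe'
Rule 2: Consonant Assimilation: no voiced obstruent (b/d/g/v/z) stands immediately before a voiceless consonant (p/t/k/s/f). No change.
Rule 3: Final Devoicing: the word ends in the vowel 'e', not a consonant. No change.
Final form: 'wepe'

wepe


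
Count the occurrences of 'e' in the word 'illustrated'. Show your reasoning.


Letter 'e' in 'illustrated': found at position(s) 10 = 1 occurrence(s).

1


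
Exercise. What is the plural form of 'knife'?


Apply rule: Change -fe to -ves. 'knife' becomes 'knives'.

knives


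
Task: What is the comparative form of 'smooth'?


Apply comparative formation (add -er): 'smooth' -> 'smoother'.

smoother


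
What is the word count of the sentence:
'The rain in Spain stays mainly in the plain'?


Split into words: The | rain | in | Spain | stays | mainly | in | the | plain = 9 words.

9


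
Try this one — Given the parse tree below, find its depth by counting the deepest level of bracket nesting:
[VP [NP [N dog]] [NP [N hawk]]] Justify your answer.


Count bracket nesting levels:
'[' at pos 0: depth = 1
'[' at pos 4: depth = 2
'[' at pos 8: depth = 3
'[' at pos 17: depth = 2
'[' at pos 21: depth = 3
Maximum depth reached: 3

3


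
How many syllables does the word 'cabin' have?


Break 'cabin' into syllables: cab-in -> cab | in = 2 syllables

2 syllables


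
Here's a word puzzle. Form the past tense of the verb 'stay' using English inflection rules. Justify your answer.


Apply rule: Add -ed. 'stay' becomes 'stayed'.

stayed


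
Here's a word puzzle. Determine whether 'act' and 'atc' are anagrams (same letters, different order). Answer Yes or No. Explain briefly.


Sorted letters of 'act': 'act'
Sorted letters of 'atc': 'act'
They match.

Yes


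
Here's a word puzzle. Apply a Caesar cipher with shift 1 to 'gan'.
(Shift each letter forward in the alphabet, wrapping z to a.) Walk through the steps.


Shift each letter by 1: g -> h, a -> b, n -> o. Result: 'hbo'.

hbo


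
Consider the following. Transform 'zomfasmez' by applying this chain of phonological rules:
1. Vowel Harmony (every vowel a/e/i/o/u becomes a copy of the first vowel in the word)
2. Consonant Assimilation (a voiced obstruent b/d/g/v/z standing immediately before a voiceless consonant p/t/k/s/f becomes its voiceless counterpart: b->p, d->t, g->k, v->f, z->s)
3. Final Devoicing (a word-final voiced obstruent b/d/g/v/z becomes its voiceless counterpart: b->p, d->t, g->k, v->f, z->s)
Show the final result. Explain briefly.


Starting form: 'zomfasmez'
Rule 1: Vowel Harmony: all vowels become 'o' (matching first vowel). 'zomfasmez' -> 'zomfosmoz'
Rule 2: Consonant Assimilation: no voiced obstruent (b/d/g/v/z) stands immediately before a voiceless consonant (p/t/k/s/f). No change.
Rule 3: Final Devoicing: word-final voiced obstruent 'z' becomes voiceless 's'. 'zomfosmoz' -> 'zomfosmos'
Final form: 'zomfosmos'

zomfosmos


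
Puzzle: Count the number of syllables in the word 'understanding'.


Break 'understanding' into syllables: un-der-stand-ing -> un | der | stand | ing = 4 syllables

4 syllables


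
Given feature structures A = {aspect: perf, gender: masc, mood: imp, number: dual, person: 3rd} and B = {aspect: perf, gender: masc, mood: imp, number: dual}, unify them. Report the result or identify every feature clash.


Compare features:
aspect: A=perf vs B=perf -> unified: perf
gender: A=masc vs B=masc -> unified: masc
mood: A=imp vs B=imp -> unified: imp
number: A=dual vs B=dual -> unified: dual
person: A=3rd vs B=_ -> unified: 3rd
No clashes found.

Unified: {aspect: perf, gender: masc, mood: imp, number: dual, person: 3rd}


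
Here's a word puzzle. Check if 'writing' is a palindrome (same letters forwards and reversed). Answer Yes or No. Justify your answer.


Forward: 'writing'
Reversed: 'gnitirw'
They differ.

No


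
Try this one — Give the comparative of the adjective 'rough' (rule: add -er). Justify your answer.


Apply comparative formation (add -er): 'rough' -> 'rougher'.

rougher


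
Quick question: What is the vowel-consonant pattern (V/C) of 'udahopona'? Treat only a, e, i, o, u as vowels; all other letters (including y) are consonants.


Letter mapping: u = V, d = C, a = V, h = C, o = V, p = C, o = V, n = C, a = V.

VCVCVCVCV


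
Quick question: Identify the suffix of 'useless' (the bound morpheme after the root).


The word 'useless' = 'use' (root) + '-less' (suffix). The suffix is '-less'.

less


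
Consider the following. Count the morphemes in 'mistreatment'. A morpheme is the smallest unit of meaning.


Decomposition: mis- (prefix) + treat (root) + -ment (suffix) = 3 morpheme(s)

3 morphemes


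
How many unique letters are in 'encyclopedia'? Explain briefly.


Unique letters in 'encyclopedia': {a, c, d, e, i, l, n, o, p, y} = 10 distinct letters.

10


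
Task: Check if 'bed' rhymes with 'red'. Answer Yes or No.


Rime (stressed vowel + following sounds) of 'bed': -ed = /ɛd/
Rime of 'red': -ed = /ɛd/
/ɛd/ and /ɛd/ are the same ending sound, so the words rhyme.

Yes


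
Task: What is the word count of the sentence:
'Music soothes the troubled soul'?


Split into words: Music | soothes | the | troubled | soul = 5 words.

5


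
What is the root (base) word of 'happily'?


Remove suffix '-ly' from 'happily' to get root 'happy'.

happy


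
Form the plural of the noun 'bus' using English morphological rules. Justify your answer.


Apply rule: Add -es (sibilant/fricative ending). 'bus' becomes 'buses'.

buses


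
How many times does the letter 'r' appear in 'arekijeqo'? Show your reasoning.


Letter 'r' in 'arekijeqo': found at position(s) 2 = 1 occurrence(s).

1


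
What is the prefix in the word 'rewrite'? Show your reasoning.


The word 'rewrite' = 're' (prefix) + 'write' (root). The prefix is 're'.

re


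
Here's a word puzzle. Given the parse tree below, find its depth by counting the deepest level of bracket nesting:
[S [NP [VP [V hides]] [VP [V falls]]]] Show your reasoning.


Count bracket nesting levels:
'[' at pos 0: depth = 1
'[' at pos 3: depth = 2
'[' at pos 7: depth = 3
'[' at pos 11: depth = 4
'[' at pos 22: depth = 3
'[' at pos 26: depth = 4
Maximum depth reached: 4

4


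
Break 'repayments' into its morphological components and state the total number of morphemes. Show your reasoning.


Step 1: Identify prefix: 're' (meaning: again)
Step 2: Identify root: 'pay'
Step 3: Identify suffix(es): 'ment, s'
Decomposition: re- (prefix: again) + pay (root) + -ment (suffix: action/result) + -s (plural)
Total morphemes: 4

4 morphemes (re- (prefix: again) + pay (root) + -ment (suffix: action/result) + -s (plural))


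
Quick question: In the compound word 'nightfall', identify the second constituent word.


Split 'nightfall' into 'night' + 'fall'. The second part is 'fall'.

fall


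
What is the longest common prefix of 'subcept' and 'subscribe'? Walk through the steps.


Compare from the start: 3 characters match: 'sub'. Mismatch at position 4: 'c' vs 's'.

sub


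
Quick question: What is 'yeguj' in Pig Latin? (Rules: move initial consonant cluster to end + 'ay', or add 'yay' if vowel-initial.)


'yeguj': move consonant cluster 'y' to end and add 'ay': 'egujyay'.

egujyay


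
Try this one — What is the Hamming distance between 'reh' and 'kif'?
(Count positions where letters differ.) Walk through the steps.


Alignment:
Position 1: 'r' vs 'k' = DIFFER
Position 2: 'e' vs 'i' = DIFFER
Position 3: 'h' vs 'f' = DIFFER
Total differences: 3

3


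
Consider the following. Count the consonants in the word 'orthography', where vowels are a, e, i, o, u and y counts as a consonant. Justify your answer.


Consonants in 'orthography': r, t, h, g, r, p, h, y = 8 consonants.

8


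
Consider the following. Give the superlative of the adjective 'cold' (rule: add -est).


Apply superlative formation (add -est): 'cold' -> 'coldest'.

coldest
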